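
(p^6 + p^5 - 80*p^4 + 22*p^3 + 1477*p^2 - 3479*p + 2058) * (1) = p^6 + p^5 - 80*p^4 + 22*p^3 + 1477*p^2 - 3479*p + 2058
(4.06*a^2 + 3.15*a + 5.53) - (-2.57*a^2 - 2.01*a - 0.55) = 6.63*a^2 + 5.16*a + 6.08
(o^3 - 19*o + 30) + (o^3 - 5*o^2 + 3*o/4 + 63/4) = 2*o^3 - 5*o^2 - 73*o/4 + 183/4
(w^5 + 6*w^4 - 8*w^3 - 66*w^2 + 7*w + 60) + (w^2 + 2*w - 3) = w^5 + 6*w^4 - 8*w^3 - 65*w^2 + 9*w + 57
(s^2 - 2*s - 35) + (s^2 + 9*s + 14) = 2*s^2 + 7*s - 21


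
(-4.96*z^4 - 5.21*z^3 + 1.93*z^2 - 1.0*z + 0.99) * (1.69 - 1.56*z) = 7.7376*z^5 - 0.254799999999999*z^4 - 11.8157*z^3 + 4.8217*z^2 - 3.2344*z + 1.6731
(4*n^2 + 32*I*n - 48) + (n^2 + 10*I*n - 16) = 5*n^2 + 42*I*n - 64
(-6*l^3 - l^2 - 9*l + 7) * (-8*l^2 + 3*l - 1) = 48*l^5 - 10*l^4 + 75*l^3 - 82*l^2 + 30*l - 7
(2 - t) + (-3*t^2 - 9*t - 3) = -3*t^2 - 10*t - 1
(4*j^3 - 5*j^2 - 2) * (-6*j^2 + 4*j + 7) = -24*j^5 + 46*j^4 + 8*j^3 - 23*j^2 - 8*j - 14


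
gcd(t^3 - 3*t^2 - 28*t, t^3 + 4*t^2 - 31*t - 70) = 1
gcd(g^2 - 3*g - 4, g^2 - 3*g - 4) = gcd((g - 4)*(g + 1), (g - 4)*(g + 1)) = g^2 - 3*g - 4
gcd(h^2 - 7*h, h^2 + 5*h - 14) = 1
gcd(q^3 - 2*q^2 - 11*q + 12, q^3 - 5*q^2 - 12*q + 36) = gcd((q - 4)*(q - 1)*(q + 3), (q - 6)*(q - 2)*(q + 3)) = q + 3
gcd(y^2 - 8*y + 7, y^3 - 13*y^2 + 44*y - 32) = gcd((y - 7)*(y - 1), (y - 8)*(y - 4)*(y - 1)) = y - 1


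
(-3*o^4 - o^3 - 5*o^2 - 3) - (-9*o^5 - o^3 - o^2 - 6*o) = 9*o^5 - 3*o^4 - 4*o^2 + 6*o - 3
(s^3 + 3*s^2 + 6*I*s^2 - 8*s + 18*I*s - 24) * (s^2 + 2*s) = s^5 + 5*s^4 + 6*I*s^4 - 2*s^3 + 30*I*s^3 - 40*s^2 + 36*I*s^2 - 48*s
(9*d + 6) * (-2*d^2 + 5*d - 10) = -18*d^3 + 33*d^2 - 60*d - 60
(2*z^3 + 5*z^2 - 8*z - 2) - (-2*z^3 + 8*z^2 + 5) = 4*z^3 - 3*z^2 - 8*z - 7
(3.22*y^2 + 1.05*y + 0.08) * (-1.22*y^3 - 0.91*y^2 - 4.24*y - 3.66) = -3.9284*y^5 - 4.2112*y^4 - 14.7059*y^3 - 16.31*y^2 - 4.1822*y - 0.2928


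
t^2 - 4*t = t*(t - 4)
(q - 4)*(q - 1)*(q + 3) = q^3 - 2*q^2 - 11*q + 12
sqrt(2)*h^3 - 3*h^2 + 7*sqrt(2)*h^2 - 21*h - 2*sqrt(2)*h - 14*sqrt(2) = (h + 7)*(h - 2*sqrt(2))*(sqrt(2)*h + 1)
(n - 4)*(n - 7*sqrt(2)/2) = n^2 - 7*sqrt(2)*n/2 - 4*n + 14*sqrt(2)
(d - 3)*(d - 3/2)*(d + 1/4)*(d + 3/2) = d^4 - 11*d^3/4 - 3*d^2 + 99*d/16 + 27/16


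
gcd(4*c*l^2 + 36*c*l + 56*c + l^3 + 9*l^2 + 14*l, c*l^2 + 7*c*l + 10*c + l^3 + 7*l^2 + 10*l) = l + 2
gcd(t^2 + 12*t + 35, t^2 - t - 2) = 1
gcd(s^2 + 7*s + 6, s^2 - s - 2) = s + 1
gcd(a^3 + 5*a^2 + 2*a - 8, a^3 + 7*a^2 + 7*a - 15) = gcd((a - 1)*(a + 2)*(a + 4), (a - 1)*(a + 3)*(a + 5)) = a - 1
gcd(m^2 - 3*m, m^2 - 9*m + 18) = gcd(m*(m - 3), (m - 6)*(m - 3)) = m - 3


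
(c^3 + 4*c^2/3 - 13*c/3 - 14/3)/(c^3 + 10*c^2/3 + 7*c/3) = (c - 2)/c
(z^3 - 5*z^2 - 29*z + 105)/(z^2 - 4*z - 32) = (-z^3 + 5*z^2 + 29*z - 105)/(-z^2 + 4*z + 32)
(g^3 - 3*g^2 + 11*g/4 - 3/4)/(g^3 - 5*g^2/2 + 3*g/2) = (g - 1/2)/g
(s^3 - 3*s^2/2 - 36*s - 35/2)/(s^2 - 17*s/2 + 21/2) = (2*s^2 + 11*s + 5)/(2*s - 3)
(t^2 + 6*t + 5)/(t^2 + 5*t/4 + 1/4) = 4*(t + 5)/(4*t + 1)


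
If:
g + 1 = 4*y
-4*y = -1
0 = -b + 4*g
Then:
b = 0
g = 0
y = 1/4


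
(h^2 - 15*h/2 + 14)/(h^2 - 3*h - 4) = (h - 7/2)/(h + 1)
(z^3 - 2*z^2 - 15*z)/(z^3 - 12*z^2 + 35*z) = (z + 3)/(z - 7)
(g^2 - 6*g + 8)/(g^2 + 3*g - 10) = (g - 4)/(g + 5)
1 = 1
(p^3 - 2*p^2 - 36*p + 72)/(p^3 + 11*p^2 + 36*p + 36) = (p^2 - 8*p + 12)/(p^2 + 5*p + 6)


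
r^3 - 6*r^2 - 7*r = r*(r - 7)*(r + 1)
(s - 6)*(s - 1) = s^2 - 7*s + 6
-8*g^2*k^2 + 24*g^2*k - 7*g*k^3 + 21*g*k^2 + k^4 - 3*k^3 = k*(-8*g + k)*(g + k)*(k - 3)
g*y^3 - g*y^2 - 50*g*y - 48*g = (y - 8)*(y + 6)*(g*y + g)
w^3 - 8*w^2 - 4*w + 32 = (w - 8)*(w - 2)*(w + 2)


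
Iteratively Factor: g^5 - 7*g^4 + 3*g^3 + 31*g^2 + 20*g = (g + 1)*(g^4 - 8*g^3 + 11*g^2 + 20*g) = (g - 5)*(g + 1)*(g^3 - 3*g^2 - 4*g) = (g - 5)*(g + 1)^2*(g^2 - 4*g) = (g - 5)*(g - 4)*(g + 1)^2*(g)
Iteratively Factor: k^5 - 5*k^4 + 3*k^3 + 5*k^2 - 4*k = (k - 1)*(k^4 - 4*k^3 - k^2 + 4*k) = (k - 1)^2*(k^3 - 3*k^2 - 4*k) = (k - 1)^2*(k + 1)*(k^2 - 4*k) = (k - 4)*(k - 1)^2*(k + 1)*(k)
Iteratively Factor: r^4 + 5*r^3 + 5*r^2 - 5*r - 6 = (r + 2)*(r^3 + 3*r^2 - r - 3) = (r + 1)*(r + 2)*(r^2 + 2*r - 3) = (r - 1)*(r + 1)*(r + 2)*(r + 3)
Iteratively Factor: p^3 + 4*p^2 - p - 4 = (p + 4)*(p^2 - 1) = (p + 1)*(p + 4)*(p - 1)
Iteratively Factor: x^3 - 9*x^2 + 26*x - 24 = (x - 4)*(x^2 - 5*x + 6) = (x - 4)*(x - 3)*(x - 2)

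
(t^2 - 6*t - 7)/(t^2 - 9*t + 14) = (t + 1)/(t - 2)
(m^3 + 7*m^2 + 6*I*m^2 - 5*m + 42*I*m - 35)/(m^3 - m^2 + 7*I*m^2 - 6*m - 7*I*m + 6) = (m^2 + m*(7 + 5*I) + 35*I)/(m^2 + m*(-1 + 6*I) - 6*I)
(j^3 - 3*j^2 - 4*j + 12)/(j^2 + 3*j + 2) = (j^2 - 5*j + 6)/(j + 1)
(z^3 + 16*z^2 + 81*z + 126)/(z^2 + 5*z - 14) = (z^2 + 9*z + 18)/(z - 2)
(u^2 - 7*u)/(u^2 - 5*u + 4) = u*(u - 7)/(u^2 - 5*u + 4)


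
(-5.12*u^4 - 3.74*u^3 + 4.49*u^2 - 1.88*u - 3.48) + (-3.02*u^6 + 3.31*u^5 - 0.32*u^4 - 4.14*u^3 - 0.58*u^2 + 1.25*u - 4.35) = -3.02*u^6 + 3.31*u^5 - 5.44*u^4 - 7.88*u^3 + 3.91*u^2 - 0.63*u - 7.83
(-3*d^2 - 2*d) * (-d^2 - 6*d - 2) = 3*d^4 + 20*d^3 + 18*d^2 + 4*d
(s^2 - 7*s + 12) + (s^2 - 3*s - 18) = 2*s^2 - 10*s - 6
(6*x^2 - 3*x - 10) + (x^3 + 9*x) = x^3 + 6*x^2 + 6*x - 10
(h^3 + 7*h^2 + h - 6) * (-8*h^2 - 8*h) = -8*h^5 - 64*h^4 - 64*h^3 + 40*h^2 + 48*h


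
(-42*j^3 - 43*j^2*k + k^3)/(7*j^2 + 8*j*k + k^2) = (-42*j^2 - j*k + k^2)/(7*j + k)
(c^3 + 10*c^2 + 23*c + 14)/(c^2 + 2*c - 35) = (c^2 + 3*c + 2)/(c - 5)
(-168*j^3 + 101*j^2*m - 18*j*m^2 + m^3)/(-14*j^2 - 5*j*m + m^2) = (24*j^2 - 11*j*m + m^2)/(2*j + m)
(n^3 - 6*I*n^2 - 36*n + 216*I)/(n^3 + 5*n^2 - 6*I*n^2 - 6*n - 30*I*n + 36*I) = (n - 6)/(n - 1)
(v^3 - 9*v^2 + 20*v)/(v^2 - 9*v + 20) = v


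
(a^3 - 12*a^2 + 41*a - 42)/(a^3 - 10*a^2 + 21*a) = (a - 2)/a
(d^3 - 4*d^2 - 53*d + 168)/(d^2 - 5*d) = (d^3 - 4*d^2 - 53*d + 168)/(d*(d - 5))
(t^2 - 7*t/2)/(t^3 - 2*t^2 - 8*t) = (7/2 - t)/(-t^2 + 2*t + 8)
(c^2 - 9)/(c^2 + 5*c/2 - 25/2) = 2*(c^2 - 9)/(2*c^2 + 5*c - 25)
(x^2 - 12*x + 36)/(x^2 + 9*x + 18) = (x^2 - 12*x + 36)/(x^2 + 9*x + 18)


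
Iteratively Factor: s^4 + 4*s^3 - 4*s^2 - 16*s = (s + 2)*(s^3 + 2*s^2 - 8*s) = (s + 2)*(s + 4)*(s^2 - 2*s) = (s - 2)*(s + 2)*(s + 4)*(s)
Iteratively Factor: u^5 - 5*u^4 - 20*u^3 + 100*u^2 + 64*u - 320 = (u + 4)*(u^4 - 9*u^3 + 16*u^2 + 36*u - 80) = (u - 2)*(u + 4)*(u^3 - 7*u^2 + 2*u + 40) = (u - 4)*(u - 2)*(u + 4)*(u^2 - 3*u - 10) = (u - 5)*(u - 4)*(u - 2)*(u + 4)*(u + 2)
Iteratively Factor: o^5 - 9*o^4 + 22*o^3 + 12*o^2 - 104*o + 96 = (o - 2)*(o^4 - 7*o^3 + 8*o^2 + 28*o - 48) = (o - 2)*(o + 2)*(o^3 - 9*o^2 + 26*o - 24) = (o - 3)*(o - 2)*(o + 2)*(o^2 - 6*o + 8) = (o - 3)*(o - 2)^2*(o + 2)*(o - 4)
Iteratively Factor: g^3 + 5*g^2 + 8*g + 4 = (g + 2)*(g^2 + 3*g + 2) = (g + 1)*(g + 2)*(g + 2)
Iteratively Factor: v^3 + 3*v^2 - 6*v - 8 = (v - 2)*(v^2 + 5*v + 4) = (v - 2)*(v + 1)*(v + 4)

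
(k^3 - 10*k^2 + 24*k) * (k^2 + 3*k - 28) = k^5 - 7*k^4 - 34*k^3 + 352*k^2 - 672*k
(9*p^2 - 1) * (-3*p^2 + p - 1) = -27*p^4 + 9*p^3 - 6*p^2 - p + 1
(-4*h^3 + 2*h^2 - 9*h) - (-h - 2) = -4*h^3 + 2*h^2 - 8*h + 2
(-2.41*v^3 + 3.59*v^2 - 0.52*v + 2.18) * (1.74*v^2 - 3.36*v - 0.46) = -4.1934*v^5 + 14.3442*v^4 - 11.8586*v^3 + 3.889*v^2 - 7.0856*v - 1.0028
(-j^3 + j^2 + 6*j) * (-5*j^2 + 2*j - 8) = 5*j^5 - 7*j^4 - 20*j^3 + 4*j^2 - 48*j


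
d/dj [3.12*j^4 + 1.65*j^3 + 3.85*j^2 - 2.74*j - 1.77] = 12.48*j^3 + 4.95*j^2 + 7.7*j - 2.74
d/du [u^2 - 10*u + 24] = 2*u - 10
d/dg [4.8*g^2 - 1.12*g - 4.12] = 9.6*g - 1.12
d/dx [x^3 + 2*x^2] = x*(3*x + 4)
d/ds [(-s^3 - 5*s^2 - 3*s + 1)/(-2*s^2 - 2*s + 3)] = (2*s^4 + 4*s^3 - 5*s^2 - 26*s - 7)/(4*s^4 + 8*s^3 - 8*s^2 - 12*s + 9)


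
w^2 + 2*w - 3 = (w - 1)*(w + 3)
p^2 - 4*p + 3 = (p - 3)*(p - 1)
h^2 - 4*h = h*(h - 4)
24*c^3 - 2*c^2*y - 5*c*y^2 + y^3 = (-4*c + y)*(-3*c + y)*(2*c + y)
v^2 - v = v*(v - 1)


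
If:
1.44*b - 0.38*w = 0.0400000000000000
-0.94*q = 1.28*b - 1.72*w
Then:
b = 0.263888888888889*w + 0.0277777777777778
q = 1.47044917257683*w - 0.0378250591016548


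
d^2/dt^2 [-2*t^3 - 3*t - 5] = -12*t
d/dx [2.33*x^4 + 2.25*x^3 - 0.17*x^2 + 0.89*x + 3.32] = 9.32*x^3 + 6.75*x^2 - 0.34*x + 0.89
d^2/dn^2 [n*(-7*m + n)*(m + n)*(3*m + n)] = -50*m^2 - 18*m*n + 12*n^2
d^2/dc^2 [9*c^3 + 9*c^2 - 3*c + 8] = 54*c + 18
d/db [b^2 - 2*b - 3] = 2*b - 2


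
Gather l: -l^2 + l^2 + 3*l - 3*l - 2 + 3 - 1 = 0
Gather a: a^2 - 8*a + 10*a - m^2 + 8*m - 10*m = a^2 + 2*a - m^2 - 2*m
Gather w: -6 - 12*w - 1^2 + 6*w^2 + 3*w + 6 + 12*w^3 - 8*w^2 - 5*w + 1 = 12*w^3 - 2*w^2 - 14*w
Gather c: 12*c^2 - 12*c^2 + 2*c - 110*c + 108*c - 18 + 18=0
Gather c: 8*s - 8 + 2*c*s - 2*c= c*(2*s - 2) + 8*s - 8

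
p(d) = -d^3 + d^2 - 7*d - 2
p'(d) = -3*d^2 + 2*d - 7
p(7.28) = -385.79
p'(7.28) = -151.44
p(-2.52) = 37.99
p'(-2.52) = -31.09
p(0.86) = -7.92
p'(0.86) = -7.50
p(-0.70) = 3.73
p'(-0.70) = -9.87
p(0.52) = -5.51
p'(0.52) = -6.77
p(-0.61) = 2.87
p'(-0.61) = -9.34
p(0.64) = -6.33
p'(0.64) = -6.95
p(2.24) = -23.90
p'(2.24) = -17.57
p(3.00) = -41.00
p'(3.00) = -28.00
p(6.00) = -224.00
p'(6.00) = -103.00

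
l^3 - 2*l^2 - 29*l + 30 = (l - 6)*(l - 1)*(l + 5)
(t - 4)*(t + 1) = t^2 - 3*t - 4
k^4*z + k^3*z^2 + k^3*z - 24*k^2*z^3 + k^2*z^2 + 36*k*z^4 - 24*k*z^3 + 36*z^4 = (k - 3*z)*(k - 2*z)*(k + 6*z)*(k*z + z)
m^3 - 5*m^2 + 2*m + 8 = (m - 4)*(m - 2)*(m + 1)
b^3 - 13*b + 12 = (b - 3)*(b - 1)*(b + 4)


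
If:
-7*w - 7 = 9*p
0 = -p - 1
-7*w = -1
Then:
No Solution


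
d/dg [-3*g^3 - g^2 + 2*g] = -9*g^2 - 2*g + 2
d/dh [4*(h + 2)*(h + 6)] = 8*h + 32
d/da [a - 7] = 1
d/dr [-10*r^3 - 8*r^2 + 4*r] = -30*r^2 - 16*r + 4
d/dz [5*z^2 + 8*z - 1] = 10*z + 8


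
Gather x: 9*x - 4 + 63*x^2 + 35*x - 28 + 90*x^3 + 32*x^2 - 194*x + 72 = 90*x^3 + 95*x^2 - 150*x + 40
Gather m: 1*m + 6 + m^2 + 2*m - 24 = m^2 + 3*m - 18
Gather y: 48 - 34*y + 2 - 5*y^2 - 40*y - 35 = -5*y^2 - 74*y + 15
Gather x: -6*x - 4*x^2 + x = -4*x^2 - 5*x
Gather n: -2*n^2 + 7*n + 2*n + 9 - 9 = -2*n^2 + 9*n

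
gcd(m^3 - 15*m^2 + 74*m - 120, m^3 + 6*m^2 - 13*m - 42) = 1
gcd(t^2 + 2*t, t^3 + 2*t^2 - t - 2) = t + 2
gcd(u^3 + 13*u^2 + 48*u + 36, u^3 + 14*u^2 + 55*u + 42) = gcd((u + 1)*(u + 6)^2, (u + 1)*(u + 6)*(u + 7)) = u^2 + 7*u + 6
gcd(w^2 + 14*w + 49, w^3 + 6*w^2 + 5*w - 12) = 1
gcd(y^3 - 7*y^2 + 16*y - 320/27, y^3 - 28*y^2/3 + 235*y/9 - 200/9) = y^2 - 13*y/3 + 40/9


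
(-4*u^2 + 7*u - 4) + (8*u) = -4*u^2 + 15*u - 4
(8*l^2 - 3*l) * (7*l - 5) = 56*l^3 - 61*l^2 + 15*l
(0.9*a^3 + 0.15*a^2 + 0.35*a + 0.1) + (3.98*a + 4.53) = 0.9*a^3 + 0.15*a^2 + 4.33*a + 4.63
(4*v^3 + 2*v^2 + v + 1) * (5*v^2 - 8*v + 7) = 20*v^5 - 22*v^4 + 17*v^3 + 11*v^2 - v + 7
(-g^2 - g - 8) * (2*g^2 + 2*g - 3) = -2*g^4 - 4*g^3 - 15*g^2 - 13*g + 24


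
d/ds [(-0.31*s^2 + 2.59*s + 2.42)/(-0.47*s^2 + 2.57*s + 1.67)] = (0.4206*s^2 + 1.2394*s - 1.8941)/(0.2209*s^4 - 2.4158*s^3 + 5.0351*s^2 + 8.5838*s + 2.7889)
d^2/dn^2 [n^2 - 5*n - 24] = 2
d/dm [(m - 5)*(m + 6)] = 2*m + 1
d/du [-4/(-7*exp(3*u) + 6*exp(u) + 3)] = (24 - 84*exp(2*u))*exp(u)/(-7*exp(3*u) + 6*exp(u) + 3)^2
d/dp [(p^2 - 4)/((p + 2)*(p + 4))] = 6/(p^2 + 8*p + 16)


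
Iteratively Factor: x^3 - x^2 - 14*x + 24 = (x - 3)*(x^2 + 2*x - 8) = (x - 3)*(x + 4)*(x - 2)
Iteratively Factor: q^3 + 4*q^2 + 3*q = (q + 3)*(q^2 + q) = q*(q + 3)*(q + 1)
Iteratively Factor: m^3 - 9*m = (m - 3)*(m^2 + 3*m) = (m - 3)*(m + 3)*(m)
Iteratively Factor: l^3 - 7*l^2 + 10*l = (l - 2)*(l^2 - 5*l) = l*(l - 2)*(l - 5)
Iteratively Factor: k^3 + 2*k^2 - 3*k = (k + 3)*(k^2 - k) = (k - 1)*(k + 3)*(k)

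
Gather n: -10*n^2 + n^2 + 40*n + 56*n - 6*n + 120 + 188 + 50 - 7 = -9*n^2 + 90*n + 351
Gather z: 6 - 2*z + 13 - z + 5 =24 - 3*z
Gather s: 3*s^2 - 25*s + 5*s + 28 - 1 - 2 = 3*s^2 - 20*s + 25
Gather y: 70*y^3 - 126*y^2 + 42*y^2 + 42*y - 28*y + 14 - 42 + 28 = 70*y^3 - 84*y^2 + 14*y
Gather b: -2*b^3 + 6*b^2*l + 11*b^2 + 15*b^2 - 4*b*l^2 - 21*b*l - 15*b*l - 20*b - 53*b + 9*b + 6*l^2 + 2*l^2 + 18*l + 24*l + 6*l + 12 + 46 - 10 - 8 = -2*b^3 + b^2*(6*l + 26) + b*(-4*l^2 - 36*l - 64) + 8*l^2 + 48*l + 40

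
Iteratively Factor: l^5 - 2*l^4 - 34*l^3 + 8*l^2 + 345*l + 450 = (l + 3)*(l^4 - 5*l^3 - 19*l^2 + 65*l + 150) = (l - 5)*(l + 3)*(l^3 - 19*l - 30) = (l - 5)^2*(l + 3)*(l^2 + 5*l + 6) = (l - 5)^2*(l + 2)*(l + 3)*(l + 3)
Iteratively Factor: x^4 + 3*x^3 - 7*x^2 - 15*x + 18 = (x + 3)*(x^3 - 7*x + 6) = (x + 3)^2*(x^2 - 3*x + 2) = (x - 1)*(x + 3)^2*(x - 2)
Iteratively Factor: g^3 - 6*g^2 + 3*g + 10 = (g - 5)*(g^2 - g - 2) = (g - 5)*(g - 2)*(g + 1)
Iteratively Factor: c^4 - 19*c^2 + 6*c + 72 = (c + 2)*(c^3 - 2*c^2 - 15*c + 36) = (c + 2)*(c + 4)*(c^2 - 6*c + 9) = (c - 3)*(c + 2)*(c + 4)*(c - 3)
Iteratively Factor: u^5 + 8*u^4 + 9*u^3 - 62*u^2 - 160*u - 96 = (u - 3)*(u^4 + 11*u^3 + 42*u^2 + 64*u + 32) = (u - 3)*(u + 1)*(u^3 + 10*u^2 + 32*u + 32) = (u - 3)*(u + 1)*(u + 2)*(u^2 + 8*u + 16) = (u - 3)*(u + 1)*(u + 2)*(u + 4)*(u + 4)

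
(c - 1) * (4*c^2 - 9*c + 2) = 4*c^3 - 13*c^2 + 11*c - 2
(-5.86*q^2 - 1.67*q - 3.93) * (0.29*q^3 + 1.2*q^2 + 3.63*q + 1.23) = -1.6994*q^5 - 7.5163*q^4 - 24.4155*q^3 - 17.9859*q^2 - 16.32*q - 4.8339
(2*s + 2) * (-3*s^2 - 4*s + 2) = -6*s^3 - 14*s^2 - 4*s + 4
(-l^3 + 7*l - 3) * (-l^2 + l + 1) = l^5 - l^4 - 8*l^3 + 10*l^2 + 4*l - 3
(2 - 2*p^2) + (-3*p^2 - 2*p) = -5*p^2 - 2*p + 2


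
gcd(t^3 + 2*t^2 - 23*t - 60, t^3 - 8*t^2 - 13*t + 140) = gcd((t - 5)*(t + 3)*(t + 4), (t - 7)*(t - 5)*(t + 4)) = t^2 - t - 20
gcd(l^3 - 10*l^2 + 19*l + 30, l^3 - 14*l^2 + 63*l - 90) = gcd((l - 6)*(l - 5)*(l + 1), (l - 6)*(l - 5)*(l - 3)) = l^2 - 11*l + 30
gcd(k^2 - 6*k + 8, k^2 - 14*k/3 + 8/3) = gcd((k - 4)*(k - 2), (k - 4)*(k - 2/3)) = k - 4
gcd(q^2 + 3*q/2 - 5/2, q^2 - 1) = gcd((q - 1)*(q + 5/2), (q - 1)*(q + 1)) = q - 1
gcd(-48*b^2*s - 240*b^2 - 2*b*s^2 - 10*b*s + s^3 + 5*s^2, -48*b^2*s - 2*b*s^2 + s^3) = -48*b^2 - 2*b*s + s^2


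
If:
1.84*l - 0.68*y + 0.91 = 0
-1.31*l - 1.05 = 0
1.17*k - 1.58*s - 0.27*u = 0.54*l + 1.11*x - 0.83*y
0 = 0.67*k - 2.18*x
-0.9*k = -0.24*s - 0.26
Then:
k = 3.25373134328358*x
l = -0.80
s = 12.2014925373134*x - 1.08333333333333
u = 5.389228436639 - 61.4129353233831*x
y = -0.83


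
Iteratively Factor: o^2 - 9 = (o - 3)*(o + 3)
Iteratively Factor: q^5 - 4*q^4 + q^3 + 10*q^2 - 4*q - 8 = (q - 2)*(q^4 - 2*q^3 - 3*q^2 + 4*q + 4) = (q - 2)*(q + 1)*(q^3 - 3*q^2 + 4) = (q - 2)^2*(q + 1)*(q^2 - q - 2) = (q - 2)^3*(q + 1)*(q + 1)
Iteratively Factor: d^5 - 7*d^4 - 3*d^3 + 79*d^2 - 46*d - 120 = (d - 4)*(d^4 - 3*d^3 - 15*d^2 + 19*d + 30) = (d - 4)*(d + 1)*(d^3 - 4*d^2 - 11*d + 30) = (d - 4)*(d + 1)*(d + 3)*(d^2 - 7*d + 10) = (d - 4)*(d - 2)*(d + 1)*(d + 3)*(d - 5)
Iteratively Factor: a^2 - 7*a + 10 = (a - 2)*(a - 5)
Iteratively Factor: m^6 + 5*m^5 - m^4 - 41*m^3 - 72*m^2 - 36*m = (m + 2)*(m^5 + 3*m^4 - 7*m^3 - 27*m^2 - 18*m) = (m - 3)*(m + 2)*(m^4 + 6*m^3 + 11*m^2 + 6*m) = (m - 3)*(m + 2)^2*(m^3 + 4*m^2 + 3*m) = m*(m - 3)*(m + 2)^2*(m^2 + 4*m + 3) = m*(m - 3)*(m + 2)^2*(m + 3)*(m + 1)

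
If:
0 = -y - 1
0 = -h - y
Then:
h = 1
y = -1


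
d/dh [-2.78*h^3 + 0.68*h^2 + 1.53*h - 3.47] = -8.34*h^2 + 1.36*h + 1.53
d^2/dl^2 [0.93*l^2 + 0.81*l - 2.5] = 1.86000000000000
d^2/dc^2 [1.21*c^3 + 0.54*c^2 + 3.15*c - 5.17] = 7.26*c + 1.08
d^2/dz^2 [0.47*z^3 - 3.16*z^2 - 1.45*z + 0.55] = 2.82*z - 6.32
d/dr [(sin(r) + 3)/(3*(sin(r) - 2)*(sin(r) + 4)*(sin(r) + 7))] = -2*(sin(r)^3 + 9*sin(r)^2 + 27*sin(r) + 37)*cos(r)/(3*(sin(r) - 2)^2*(sin(r) + 4)^2*(sin(r) + 7)^2)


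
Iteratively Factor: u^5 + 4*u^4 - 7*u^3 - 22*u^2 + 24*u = (u + 4)*(u^4 - 7*u^2 + 6*u) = (u - 2)*(u + 4)*(u^3 + 2*u^2 - 3*u) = (u - 2)*(u - 1)*(u + 4)*(u^2 + 3*u) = u*(u - 2)*(u - 1)*(u + 4)*(u + 3)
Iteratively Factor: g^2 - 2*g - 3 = (g + 1)*(g - 3)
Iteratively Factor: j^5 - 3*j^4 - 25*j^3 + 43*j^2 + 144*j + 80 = (j + 1)*(j^4 - 4*j^3 - 21*j^2 + 64*j + 80) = (j - 4)*(j + 1)*(j^3 - 21*j - 20) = (j - 4)*(j + 1)^2*(j^2 - j - 20) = (j - 5)*(j - 4)*(j + 1)^2*(j + 4)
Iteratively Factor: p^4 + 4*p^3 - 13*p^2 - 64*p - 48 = (p + 1)*(p^3 + 3*p^2 - 16*p - 48) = (p + 1)*(p + 4)*(p^2 - p - 12) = (p + 1)*(p + 3)*(p + 4)*(p - 4)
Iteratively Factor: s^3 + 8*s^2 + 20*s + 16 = (s + 2)*(s^2 + 6*s + 8) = (s + 2)*(s + 4)*(s + 2)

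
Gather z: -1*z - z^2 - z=-z^2 - 2*z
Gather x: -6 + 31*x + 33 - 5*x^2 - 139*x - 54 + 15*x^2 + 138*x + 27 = 10*x^2 + 30*x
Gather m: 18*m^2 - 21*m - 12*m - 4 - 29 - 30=18*m^2 - 33*m - 63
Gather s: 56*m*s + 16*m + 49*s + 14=16*m + s*(56*m + 49) + 14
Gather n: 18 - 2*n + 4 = 22 - 2*n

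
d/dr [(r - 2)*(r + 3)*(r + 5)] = 3*r^2 + 12*r - 1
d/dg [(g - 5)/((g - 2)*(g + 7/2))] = 2*(-2*g^2 + 20*g + 1)/(4*g^4 + 12*g^3 - 47*g^2 - 84*g + 196)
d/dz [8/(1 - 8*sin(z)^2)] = 64*sin(2*z)/(3 - 4*cos(2*z))^2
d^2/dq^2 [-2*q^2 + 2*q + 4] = -4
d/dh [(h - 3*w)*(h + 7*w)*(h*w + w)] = w*(3*h^2 + 8*h*w + 2*h - 21*w^2 + 4*w)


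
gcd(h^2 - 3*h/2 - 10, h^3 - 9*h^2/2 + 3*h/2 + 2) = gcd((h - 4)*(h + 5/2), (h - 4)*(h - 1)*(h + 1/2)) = h - 4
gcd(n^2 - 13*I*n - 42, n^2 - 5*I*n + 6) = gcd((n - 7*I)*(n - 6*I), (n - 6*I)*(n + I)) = n - 6*I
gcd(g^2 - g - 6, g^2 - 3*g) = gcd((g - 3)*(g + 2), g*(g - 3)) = g - 3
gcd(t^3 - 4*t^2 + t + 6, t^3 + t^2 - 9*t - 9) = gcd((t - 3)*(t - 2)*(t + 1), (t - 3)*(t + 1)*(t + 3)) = t^2 - 2*t - 3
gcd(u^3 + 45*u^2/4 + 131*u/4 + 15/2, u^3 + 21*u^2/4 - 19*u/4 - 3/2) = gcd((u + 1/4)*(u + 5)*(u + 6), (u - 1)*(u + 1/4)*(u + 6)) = u^2 + 25*u/4 + 3/2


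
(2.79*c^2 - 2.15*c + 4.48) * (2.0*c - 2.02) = 5.58*c^3 - 9.9358*c^2 + 13.303*c - 9.0496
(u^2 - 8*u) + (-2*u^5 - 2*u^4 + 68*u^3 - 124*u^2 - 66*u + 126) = -2*u^5 - 2*u^4 + 68*u^3 - 123*u^2 - 74*u + 126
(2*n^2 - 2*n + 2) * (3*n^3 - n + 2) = 6*n^5 - 6*n^4 + 4*n^3 + 6*n^2 - 6*n + 4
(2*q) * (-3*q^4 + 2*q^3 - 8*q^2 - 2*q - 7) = -6*q^5 + 4*q^4 - 16*q^3 - 4*q^2 - 14*q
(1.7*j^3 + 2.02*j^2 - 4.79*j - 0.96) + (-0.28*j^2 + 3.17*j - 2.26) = 1.7*j^3 + 1.74*j^2 - 1.62*j - 3.22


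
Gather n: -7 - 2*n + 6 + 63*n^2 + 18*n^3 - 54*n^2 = 18*n^3 + 9*n^2 - 2*n - 1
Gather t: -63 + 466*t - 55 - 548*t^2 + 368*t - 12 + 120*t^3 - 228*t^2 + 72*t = 120*t^3 - 776*t^2 + 906*t - 130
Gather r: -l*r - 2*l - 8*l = -l*r - 10*l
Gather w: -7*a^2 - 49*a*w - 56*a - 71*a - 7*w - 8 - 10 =-7*a^2 - 127*a + w*(-49*a - 7) - 18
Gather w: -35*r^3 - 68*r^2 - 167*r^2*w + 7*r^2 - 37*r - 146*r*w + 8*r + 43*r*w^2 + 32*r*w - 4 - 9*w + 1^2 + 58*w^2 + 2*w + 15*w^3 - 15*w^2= -35*r^3 - 61*r^2 - 29*r + 15*w^3 + w^2*(43*r + 43) + w*(-167*r^2 - 114*r - 7) - 3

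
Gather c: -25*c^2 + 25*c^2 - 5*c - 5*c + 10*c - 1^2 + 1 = 0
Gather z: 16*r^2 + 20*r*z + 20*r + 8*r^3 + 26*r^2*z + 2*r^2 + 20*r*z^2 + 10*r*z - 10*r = 8*r^3 + 18*r^2 + 20*r*z^2 + 10*r + z*(26*r^2 + 30*r)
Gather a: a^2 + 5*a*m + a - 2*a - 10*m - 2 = a^2 + a*(5*m - 1) - 10*m - 2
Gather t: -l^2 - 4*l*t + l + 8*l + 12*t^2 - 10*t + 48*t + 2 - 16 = -l^2 + 9*l + 12*t^2 + t*(38 - 4*l) - 14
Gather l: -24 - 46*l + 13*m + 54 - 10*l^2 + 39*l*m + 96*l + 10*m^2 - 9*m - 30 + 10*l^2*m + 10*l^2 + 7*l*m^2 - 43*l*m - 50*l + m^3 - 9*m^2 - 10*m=10*l^2*m + l*(7*m^2 - 4*m) + m^3 + m^2 - 6*m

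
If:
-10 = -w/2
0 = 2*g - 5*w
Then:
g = 50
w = 20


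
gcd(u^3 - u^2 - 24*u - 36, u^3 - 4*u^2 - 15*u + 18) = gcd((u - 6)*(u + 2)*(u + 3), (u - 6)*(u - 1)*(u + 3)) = u^2 - 3*u - 18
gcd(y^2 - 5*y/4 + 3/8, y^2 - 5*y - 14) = 1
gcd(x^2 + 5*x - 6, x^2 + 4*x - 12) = x + 6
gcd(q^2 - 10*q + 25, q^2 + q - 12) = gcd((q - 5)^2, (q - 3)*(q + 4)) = 1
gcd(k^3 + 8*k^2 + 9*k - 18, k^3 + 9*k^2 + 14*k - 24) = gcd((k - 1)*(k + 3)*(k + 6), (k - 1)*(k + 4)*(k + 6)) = k^2 + 5*k - 6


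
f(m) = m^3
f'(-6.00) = 108.00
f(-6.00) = -216.00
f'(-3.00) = 27.00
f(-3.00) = -27.00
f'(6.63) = 131.87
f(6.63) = 291.43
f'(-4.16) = 51.92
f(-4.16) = -71.99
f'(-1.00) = 3.00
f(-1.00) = -1.00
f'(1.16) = 4.04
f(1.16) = 1.56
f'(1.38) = 5.71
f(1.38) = 2.63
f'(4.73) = 67.12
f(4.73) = 105.82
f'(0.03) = 0.00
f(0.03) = 0.00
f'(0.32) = 0.31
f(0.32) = 0.03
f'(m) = 3*m^2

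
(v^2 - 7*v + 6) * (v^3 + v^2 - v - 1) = v^5 - 6*v^4 - 2*v^3 + 12*v^2 + v - 6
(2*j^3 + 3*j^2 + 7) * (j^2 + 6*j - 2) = 2*j^5 + 15*j^4 + 14*j^3 + j^2 + 42*j - 14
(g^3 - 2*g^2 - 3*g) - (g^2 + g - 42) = g^3 - 3*g^2 - 4*g + 42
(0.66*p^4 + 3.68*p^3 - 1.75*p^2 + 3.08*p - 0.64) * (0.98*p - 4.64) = 0.6468*p^5 + 0.544*p^4 - 18.7902*p^3 + 11.1384*p^2 - 14.9184*p + 2.9696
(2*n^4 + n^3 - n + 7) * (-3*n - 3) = -6*n^5 - 9*n^4 - 3*n^3 + 3*n^2 - 18*n - 21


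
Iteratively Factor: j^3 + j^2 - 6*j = (j + 3)*(j^2 - 2*j) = (j - 2)*(j + 3)*(j)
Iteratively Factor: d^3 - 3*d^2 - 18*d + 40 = (d + 4)*(d^2 - 7*d + 10) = (d - 2)*(d + 4)*(d - 5)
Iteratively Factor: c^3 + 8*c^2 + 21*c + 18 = (c + 2)*(c^2 + 6*c + 9) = (c + 2)*(c + 3)*(c + 3)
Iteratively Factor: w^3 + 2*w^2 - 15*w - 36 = (w + 3)*(w^2 - w - 12) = (w + 3)^2*(w - 4)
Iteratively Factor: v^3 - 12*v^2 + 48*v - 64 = (v - 4)*(v^2 - 8*v + 16) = (v - 4)^2*(v - 4)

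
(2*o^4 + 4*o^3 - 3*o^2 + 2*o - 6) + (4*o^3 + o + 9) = 2*o^4 + 8*o^3 - 3*o^2 + 3*o + 3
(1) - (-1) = 2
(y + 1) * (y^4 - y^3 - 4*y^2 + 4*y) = y^5 - 5*y^3 + 4*y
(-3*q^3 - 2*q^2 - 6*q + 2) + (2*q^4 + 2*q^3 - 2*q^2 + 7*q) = 2*q^4 - q^3 - 4*q^2 + q + 2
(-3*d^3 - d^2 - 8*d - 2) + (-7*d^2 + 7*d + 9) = -3*d^3 - 8*d^2 - d + 7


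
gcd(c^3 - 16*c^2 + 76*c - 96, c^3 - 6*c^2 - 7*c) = 1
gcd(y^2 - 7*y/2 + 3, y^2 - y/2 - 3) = y - 2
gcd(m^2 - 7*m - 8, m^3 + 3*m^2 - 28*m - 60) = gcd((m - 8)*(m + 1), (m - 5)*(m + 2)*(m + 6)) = 1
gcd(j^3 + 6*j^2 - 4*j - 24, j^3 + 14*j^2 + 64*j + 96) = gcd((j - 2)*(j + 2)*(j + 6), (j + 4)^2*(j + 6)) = j + 6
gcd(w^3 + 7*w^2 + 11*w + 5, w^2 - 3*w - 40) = w + 5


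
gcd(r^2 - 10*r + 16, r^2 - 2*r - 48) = r - 8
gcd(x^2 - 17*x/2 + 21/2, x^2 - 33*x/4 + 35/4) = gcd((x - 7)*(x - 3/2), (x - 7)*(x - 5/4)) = x - 7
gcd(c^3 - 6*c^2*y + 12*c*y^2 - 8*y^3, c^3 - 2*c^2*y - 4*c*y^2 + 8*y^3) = c^2 - 4*c*y + 4*y^2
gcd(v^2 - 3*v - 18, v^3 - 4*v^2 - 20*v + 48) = v - 6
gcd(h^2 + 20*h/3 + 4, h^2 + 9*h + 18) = h + 6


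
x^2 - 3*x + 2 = (x - 2)*(x - 1)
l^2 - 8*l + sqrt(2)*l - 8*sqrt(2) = (l - 8)*(l + sqrt(2))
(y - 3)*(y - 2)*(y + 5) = y^3 - 19*y + 30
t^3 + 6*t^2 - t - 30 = (t - 2)*(t + 3)*(t + 5)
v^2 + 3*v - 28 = (v - 4)*(v + 7)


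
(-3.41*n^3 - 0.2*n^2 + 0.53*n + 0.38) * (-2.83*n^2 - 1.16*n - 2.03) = 9.6503*n^5 + 4.5216*n^4 + 5.6544*n^3 - 1.2842*n^2 - 1.5167*n - 0.7714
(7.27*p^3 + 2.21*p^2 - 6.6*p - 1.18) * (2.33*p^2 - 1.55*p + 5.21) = 16.9391*p^5 - 6.1192*p^4 + 19.0732*p^3 + 18.9947*p^2 - 32.557*p - 6.1478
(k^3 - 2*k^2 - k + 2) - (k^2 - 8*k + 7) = k^3 - 3*k^2 + 7*k - 5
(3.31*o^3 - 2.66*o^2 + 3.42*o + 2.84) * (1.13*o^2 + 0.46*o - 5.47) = 3.7403*o^5 - 1.4832*o^4 - 15.4647*o^3 + 19.3326*o^2 - 17.401*o - 15.5348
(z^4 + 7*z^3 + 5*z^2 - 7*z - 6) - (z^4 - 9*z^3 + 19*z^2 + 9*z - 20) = 16*z^3 - 14*z^2 - 16*z + 14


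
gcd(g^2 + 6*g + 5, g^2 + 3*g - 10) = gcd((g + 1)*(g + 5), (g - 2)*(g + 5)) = g + 5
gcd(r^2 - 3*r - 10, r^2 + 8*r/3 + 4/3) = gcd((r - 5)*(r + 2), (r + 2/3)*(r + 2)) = r + 2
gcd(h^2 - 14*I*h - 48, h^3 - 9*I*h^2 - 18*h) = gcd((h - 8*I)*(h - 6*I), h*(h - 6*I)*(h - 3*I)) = h - 6*I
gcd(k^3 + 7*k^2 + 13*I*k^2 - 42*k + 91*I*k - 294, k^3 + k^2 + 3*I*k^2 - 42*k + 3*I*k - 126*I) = k + 7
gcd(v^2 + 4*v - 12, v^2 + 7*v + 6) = v + 6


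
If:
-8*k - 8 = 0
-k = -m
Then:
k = -1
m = -1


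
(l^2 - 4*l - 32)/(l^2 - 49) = (l^2 - 4*l - 32)/(l^2 - 49)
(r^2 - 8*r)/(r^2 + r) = (r - 8)/(r + 1)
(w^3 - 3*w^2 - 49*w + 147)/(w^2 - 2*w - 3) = (w^2 - 49)/(w + 1)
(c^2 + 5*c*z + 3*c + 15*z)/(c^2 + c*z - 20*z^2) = (-c - 3)/(-c + 4*z)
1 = 1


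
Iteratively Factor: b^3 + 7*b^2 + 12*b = (b)*(b^2 + 7*b + 12) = b*(b + 4)*(b + 3)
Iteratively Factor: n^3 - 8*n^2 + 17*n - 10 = (n - 5)*(n^2 - 3*n + 2) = (n - 5)*(n - 2)*(n - 1)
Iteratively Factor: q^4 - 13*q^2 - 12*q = (q + 3)*(q^3 - 3*q^2 - 4*q) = (q + 1)*(q + 3)*(q^2 - 4*q) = q*(q + 1)*(q + 3)*(q - 4)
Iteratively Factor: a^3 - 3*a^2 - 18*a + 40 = (a - 2)*(a^2 - a - 20) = (a - 5)*(a - 2)*(a + 4)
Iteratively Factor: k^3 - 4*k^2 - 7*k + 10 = (k - 1)*(k^2 - 3*k - 10) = (k - 5)*(k - 1)*(k + 2)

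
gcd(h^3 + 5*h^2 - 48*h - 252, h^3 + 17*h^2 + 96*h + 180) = h^2 + 12*h + 36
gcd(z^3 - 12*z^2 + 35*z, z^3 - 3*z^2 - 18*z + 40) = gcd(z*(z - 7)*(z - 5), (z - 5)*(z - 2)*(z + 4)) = z - 5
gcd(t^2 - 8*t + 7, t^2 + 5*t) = 1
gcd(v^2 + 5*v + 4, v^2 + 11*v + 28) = v + 4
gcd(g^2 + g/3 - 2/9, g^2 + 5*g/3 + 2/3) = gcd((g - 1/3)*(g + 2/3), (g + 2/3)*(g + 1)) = g + 2/3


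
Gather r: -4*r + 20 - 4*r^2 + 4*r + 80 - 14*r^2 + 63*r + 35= -18*r^2 + 63*r + 135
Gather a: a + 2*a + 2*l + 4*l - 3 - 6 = 3*a + 6*l - 9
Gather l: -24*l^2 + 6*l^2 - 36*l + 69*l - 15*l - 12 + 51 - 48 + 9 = -18*l^2 + 18*l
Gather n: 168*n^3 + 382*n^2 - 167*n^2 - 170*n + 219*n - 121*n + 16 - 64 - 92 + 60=168*n^3 + 215*n^2 - 72*n - 80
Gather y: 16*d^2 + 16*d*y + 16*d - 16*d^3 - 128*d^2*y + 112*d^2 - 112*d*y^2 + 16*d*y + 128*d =-16*d^3 + 128*d^2 - 112*d*y^2 + 144*d + y*(-128*d^2 + 32*d)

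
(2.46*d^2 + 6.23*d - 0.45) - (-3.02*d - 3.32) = 2.46*d^2 + 9.25*d + 2.87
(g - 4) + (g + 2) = 2*g - 2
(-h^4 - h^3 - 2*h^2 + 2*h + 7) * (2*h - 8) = -2*h^5 + 6*h^4 + 4*h^3 + 20*h^2 - 2*h - 56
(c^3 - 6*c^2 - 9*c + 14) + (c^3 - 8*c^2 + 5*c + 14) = 2*c^3 - 14*c^2 - 4*c + 28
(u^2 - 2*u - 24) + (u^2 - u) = 2*u^2 - 3*u - 24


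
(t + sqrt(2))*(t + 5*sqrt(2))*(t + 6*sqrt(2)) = t^3 + 12*sqrt(2)*t^2 + 82*t + 60*sqrt(2)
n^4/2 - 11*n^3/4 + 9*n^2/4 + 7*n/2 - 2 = (n/2 + 1/2)*(n - 4)*(n - 2)*(n - 1/2)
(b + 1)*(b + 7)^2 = b^3 + 15*b^2 + 63*b + 49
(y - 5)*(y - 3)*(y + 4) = y^3 - 4*y^2 - 17*y + 60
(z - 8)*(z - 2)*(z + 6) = z^3 - 4*z^2 - 44*z + 96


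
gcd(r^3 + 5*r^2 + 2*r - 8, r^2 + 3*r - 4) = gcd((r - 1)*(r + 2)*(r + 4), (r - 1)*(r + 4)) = r^2 + 3*r - 4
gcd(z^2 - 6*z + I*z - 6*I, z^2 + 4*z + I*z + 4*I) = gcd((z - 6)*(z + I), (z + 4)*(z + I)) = z + I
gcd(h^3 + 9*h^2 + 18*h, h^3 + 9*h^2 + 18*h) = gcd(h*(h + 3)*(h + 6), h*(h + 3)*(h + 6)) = h^3 + 9*h^2 + 18*h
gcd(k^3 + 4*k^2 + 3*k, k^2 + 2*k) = k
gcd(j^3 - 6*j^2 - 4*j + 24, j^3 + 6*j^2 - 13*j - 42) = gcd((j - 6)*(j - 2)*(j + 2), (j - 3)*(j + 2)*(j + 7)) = j + 2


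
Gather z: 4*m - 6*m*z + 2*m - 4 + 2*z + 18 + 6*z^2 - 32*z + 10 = 6*m + 6*z^2 + z*(-6*m - 30) + 24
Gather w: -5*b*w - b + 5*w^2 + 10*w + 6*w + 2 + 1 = -b + 5*w^2 + w*(16 - 5*b) + 3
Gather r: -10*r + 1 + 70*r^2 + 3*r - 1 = 70*r^2 - 7*r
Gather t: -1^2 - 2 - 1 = -4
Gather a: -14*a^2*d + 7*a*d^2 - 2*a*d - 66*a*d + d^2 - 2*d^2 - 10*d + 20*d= -14*a^2*d + a*(7*d^2 - 68*d) - d^2 + 10*d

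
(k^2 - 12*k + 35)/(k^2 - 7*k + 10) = (k - 7)/(k - 2)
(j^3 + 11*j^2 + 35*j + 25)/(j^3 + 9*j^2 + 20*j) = (j^2 + 6*j + 5)/(j*(j + 4))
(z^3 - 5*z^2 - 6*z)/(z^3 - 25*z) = (z^2 - 5*z - 6)/(z^2 - 25)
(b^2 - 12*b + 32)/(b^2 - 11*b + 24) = (b - 4)/(b - 3)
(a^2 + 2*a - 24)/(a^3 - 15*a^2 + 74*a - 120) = (a + 6)/(a^2 - 11*a + 30)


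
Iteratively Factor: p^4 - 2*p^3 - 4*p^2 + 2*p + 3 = (p + 1)*(p^3 - 3*p^2 - p + 3) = (p + 1)^2*(p^2 - 4*p + 3) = (p - 3)*(p + 1)^2*(p - 1)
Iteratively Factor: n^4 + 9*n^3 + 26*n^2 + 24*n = (n + 3)*(n^3 + 6*n^2 + 8*n) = (n + 2)*(n + 3)*(n^2 + 4*n) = n*(n + 2)*(n + 3)*(n + 4)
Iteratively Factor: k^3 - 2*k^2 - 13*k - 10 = (k - 5)*(k^2 + 3*k + 2) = (k - 5)*(k + 2)*(k + 1)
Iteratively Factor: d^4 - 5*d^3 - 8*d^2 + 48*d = (d - 4)*(d^3 - d^2 - 12*d) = (d - 4)*(d + 3)*(d^2 - 4*d) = (d - 4)^2*(d + 3)*(d)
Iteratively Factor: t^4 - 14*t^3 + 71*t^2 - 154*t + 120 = (t - 2)*(t^3 - 12*t^2 + 47*t - 60) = (t - 3)*(t - 2)*(t^2 - 9*t + 20) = (t - 4)*(t - 3)*(t - 2)*(t - 5)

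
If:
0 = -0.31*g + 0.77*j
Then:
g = 2.48387096774194*j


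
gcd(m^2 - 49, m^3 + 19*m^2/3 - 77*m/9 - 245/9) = m + 7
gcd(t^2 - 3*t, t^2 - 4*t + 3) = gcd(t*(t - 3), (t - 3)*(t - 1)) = t - 3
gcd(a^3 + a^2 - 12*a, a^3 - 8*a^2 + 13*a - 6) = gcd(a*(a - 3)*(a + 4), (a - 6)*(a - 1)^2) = 1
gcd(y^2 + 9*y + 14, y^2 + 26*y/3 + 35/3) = y + 7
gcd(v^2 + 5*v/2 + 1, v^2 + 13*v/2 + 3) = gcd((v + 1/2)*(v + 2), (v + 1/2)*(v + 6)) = v + 1/2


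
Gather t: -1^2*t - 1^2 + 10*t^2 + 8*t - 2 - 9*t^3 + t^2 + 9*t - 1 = -9*t^3 + 11*t^2 + 16*t - 4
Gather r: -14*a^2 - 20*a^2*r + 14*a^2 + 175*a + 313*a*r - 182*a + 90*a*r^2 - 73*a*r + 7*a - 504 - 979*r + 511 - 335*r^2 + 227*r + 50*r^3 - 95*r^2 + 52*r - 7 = 50*r^3 + r^2*(90*a - 430) + r*(-20*a^2 + 240*a - 700)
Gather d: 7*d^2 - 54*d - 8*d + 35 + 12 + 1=7*d^2 - 62*d + 48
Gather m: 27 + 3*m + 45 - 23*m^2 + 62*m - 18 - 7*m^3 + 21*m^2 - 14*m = -7*m^3 - 2*m^2 + 51*m + 54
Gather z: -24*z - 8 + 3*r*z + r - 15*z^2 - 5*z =r - 15*z^2 + z*(3*r - 29) - 8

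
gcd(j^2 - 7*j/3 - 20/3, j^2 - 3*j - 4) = j - 4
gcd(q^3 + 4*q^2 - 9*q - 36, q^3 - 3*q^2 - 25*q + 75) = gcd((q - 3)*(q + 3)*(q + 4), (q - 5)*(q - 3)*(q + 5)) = q - 3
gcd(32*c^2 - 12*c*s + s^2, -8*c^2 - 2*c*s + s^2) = -4*c + s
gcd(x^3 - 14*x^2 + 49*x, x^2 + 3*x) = x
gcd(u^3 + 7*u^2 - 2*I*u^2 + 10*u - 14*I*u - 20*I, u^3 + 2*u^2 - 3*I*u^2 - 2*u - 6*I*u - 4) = u^2 + u*(2 - 2*I) - 4*I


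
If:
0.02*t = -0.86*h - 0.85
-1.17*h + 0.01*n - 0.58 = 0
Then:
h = -0.0232558139534884*t - 0.988372093023256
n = -2.72093023255814*t - 57.6395348837209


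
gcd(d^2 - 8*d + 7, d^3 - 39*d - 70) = d - 7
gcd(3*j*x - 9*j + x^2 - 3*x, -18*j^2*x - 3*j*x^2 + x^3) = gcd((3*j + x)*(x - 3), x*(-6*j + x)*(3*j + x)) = 3*j + x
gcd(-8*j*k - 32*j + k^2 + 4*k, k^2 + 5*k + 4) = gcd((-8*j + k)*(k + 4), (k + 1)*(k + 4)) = k + 4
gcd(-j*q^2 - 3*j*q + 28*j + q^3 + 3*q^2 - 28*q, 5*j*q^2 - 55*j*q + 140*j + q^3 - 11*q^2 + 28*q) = q - 4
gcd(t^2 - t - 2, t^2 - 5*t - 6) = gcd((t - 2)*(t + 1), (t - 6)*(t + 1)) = t + 1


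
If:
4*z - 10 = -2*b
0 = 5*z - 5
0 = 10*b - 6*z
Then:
No Solution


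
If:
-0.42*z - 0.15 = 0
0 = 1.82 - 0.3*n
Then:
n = 6.07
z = -0.36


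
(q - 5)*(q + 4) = q^2 - q - 20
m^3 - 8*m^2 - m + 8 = (m - 8)*(m - 1)*(m + 1)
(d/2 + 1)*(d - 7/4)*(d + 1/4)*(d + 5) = d^4/2 + 11*d^3/4 - 15*d^2/32 - 289*d/32 - 35/16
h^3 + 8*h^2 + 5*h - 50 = (h - 2)*(h + 5)^2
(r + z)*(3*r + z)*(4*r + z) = 12*r^3 + 19*r^2*z + 8*r*z^2 + z^3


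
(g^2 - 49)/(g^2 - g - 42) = (g + 7)/(g + 6)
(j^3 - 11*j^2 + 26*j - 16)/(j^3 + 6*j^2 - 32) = (j^2 - 9*j + 8)/(j^2 + 8*j + 16)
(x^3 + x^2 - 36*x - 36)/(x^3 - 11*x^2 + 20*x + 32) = (x^2 - 36)/(x^2 - 12*x + 32)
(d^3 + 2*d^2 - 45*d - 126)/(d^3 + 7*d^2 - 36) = (d - 7)/(d - 2)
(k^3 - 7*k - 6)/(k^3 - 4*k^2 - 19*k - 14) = (k - 3)/(k - 7)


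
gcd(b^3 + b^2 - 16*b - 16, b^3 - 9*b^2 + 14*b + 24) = b^2 - 3*b - 4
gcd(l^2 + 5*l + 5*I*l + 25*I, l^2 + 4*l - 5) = l + 5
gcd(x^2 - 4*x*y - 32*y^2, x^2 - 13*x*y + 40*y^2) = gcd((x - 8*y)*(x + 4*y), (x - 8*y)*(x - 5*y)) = x - 8*y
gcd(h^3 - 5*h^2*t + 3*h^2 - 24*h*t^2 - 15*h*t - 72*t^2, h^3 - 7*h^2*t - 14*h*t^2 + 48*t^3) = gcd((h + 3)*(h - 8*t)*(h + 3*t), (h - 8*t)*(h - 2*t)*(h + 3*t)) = -h^2 + 5*h*t + 24*t^2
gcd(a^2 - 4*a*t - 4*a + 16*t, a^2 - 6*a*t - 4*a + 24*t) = a - 4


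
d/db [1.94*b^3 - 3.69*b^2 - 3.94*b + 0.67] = 5.82*b^2 - 7.38*b - 3.94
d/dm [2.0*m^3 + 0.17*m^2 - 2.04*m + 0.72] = 6.0*m^2 + 0.34*m - 2.04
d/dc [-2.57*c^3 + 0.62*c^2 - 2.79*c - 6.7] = -7.71*c^2 + 1.24*c - 2.79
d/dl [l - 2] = 1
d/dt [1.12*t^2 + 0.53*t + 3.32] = 2.24*t + 0.53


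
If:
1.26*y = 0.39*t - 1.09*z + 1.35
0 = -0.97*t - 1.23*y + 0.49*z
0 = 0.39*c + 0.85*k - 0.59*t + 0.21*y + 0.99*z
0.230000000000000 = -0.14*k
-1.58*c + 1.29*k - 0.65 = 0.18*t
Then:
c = -2.75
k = -1.64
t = 8.78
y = -3.55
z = 8.48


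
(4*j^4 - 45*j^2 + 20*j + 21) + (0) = 4*j^4 - 45*j^2 + 20*j + 21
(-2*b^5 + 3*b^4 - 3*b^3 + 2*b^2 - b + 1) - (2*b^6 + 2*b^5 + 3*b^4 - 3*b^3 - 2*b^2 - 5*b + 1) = -2*b^6 - 4*b^5 + 4*b^2 + 4*b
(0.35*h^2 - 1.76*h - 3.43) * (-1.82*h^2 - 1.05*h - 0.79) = -0.637*h^4 + 2.8357*h^3 + 7.8141*h^2 + 4.9919*h + 2.7097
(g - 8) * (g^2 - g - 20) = g^3 - 9*g^2 - 12*g + 160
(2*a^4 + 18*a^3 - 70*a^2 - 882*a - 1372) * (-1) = -2*a^4 - 18*a^3 + 70*a^2 + 882*a + 1372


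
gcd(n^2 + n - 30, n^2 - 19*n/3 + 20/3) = n - 5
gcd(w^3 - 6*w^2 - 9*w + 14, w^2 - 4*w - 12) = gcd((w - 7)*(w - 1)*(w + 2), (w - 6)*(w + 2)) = w + 2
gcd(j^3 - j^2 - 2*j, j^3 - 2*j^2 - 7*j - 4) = j + 1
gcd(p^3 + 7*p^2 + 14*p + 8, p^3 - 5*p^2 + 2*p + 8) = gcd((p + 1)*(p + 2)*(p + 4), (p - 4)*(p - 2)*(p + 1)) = p + 1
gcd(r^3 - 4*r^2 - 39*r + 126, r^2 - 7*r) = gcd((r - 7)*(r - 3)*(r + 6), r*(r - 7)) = r - 7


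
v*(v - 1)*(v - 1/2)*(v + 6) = v^4 + 9*v^3/2 - 17*v^2/2 + 3*v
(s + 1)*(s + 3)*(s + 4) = s^3 + 8*s^2 + 19*s + 12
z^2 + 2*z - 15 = (z - 3)*(z + 5)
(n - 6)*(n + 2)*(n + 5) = n^3 + n^2 - 32*n - 60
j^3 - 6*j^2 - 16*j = j*(j - 8)*(j + 2)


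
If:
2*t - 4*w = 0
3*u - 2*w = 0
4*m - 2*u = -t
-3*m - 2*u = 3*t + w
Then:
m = 0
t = 0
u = 0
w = 0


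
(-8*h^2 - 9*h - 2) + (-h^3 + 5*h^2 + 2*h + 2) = -h^3 - 3*h^2 - 7*h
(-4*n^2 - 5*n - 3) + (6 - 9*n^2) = -13*n^2 - 5*n + 3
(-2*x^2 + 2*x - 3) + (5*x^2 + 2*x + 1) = 3*x^2 + 4*x - 2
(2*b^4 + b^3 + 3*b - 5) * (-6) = -12*b^4 - 6*b^3 - 18*b + 30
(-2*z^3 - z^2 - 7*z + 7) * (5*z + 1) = -10*z^4 - 7*z^3 - 36*z^2 + 28*z + 7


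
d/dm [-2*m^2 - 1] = -4*m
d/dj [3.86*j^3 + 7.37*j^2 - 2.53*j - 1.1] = 11.58*j^2 + 14.74*j - 2.53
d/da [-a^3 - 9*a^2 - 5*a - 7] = -3*a^2 - 18*a - 5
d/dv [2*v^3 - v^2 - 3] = 2*v*(3*v - 1)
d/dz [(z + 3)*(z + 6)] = 2*z + 9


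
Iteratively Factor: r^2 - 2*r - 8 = (r - 4)*(r + 2)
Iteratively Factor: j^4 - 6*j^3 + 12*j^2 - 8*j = (j - 2)*(j^3 - 4*j^2 + 4*j) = (j - 2)^2*(j^2 - 2*j) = (j - 2)^3*(j)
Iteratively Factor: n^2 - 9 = (n + 3)*(n - 3)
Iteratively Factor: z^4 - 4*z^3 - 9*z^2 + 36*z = (z - 4)*(z^3 - 9*z) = (z - 4)*(z + 3)*(z^2 - 3*z) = (z - 4)*(z - 3)*(z + 3)*(z)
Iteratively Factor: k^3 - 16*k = (k)*(k^2 - 16) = k*(k + 4)*(k - 4)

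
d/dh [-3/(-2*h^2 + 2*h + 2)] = 3*(1 - 2*h)/(2*(-h^2 + h + 1)^2)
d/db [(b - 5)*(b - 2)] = 2*b - 7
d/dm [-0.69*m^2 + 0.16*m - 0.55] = 0.16 - 1.38*m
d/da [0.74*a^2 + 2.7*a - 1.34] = 1.48*a + 2.7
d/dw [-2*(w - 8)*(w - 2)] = 20 - 4*w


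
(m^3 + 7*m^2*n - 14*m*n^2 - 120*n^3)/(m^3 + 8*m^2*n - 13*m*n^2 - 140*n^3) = (m + 6*n)/(m + 7*n)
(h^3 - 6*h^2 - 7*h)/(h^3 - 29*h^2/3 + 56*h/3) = 3*(h + 1)/(3*h - 8)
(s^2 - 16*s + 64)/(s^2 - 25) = (s^2 - 16*s + 64)/(s^2 - 25)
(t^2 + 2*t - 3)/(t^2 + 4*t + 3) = (t - 1)/(t + 1)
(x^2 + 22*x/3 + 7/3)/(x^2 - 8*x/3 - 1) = (x + 7)/(x - 3)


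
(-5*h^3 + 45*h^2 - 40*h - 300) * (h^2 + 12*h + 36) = -5*h^5 - 15*h^4 + 320*h^3 + 840*h^2 - 5040*h - 10800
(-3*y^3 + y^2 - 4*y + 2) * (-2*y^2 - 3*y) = 6*y^5 + 7*y^4 + 5*y^3 + 8*y^2 - 6*y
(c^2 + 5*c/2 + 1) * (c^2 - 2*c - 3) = c^4 + c^3/2 - 7*c^2 - 19*c/2 - 3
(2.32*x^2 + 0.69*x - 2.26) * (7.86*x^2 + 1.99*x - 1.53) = 18.2352*x^4 + 10.0402*x^3 - 19.9401*x^2 - 5.5531*x + 3.4578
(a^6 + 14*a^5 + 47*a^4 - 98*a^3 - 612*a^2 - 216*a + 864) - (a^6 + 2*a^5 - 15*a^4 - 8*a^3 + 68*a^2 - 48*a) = 12*a^5 + 62*a^4 - 90*a^3 - 680*a^2 - 168*a + 864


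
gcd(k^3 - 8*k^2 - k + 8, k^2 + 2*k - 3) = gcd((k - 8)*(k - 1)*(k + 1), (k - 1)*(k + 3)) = k - 1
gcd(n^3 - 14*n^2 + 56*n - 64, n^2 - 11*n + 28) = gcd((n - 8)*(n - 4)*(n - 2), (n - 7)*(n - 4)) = n - 4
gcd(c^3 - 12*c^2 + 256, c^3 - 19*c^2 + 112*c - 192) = c^2 - 16*c + 64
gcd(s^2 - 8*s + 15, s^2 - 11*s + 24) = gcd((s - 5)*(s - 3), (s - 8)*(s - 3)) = s - 3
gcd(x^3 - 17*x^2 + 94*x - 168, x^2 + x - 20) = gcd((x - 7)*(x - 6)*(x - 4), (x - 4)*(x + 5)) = x - 4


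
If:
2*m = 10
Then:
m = 5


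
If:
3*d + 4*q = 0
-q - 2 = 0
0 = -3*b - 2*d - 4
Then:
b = -28/9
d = 8/3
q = -2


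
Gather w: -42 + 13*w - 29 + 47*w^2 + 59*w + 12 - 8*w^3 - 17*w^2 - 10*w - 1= -8*w^3 + 30*w^2 + 62*w - 60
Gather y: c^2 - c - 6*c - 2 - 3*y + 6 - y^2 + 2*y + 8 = c^2 - 7*c - y^2 - y + 12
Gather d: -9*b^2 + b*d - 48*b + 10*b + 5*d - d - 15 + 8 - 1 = -9*b^2 - 38*b + d*(b + 4) - 8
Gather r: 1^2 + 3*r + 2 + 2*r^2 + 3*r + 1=2*r^2 + 6*r + 4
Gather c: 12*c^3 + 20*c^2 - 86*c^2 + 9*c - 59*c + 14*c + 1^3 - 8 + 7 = 12*c^3 - 66*c^2 - 36*c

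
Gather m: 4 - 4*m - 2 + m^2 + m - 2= m^2 - 3*m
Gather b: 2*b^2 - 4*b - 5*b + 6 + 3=2*b^2 - 9*b + 9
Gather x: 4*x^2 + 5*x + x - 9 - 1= 4*x^2 + 6*x - 10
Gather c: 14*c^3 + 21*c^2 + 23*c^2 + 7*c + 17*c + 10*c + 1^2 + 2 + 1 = 14*c^3 + 44*c^2 + 34*c + 4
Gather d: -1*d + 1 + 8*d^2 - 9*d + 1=8*d^2 - 10*d + 2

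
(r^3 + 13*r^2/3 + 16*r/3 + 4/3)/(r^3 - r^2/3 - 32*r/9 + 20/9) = 3*(3*r^2 + 7*r + 2)/(9*r^2 - 21*r + 10)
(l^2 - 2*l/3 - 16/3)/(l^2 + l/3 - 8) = (l + 2)/(l + 3)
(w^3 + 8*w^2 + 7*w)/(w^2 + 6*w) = (w^2 + 8*w + 7)/(w + 6)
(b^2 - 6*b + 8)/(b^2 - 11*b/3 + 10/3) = 3*(b - 4)/(3*b - 5)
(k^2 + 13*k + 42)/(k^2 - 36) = (k + 7)/(k - 6)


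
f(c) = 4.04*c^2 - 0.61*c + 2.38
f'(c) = 8.08*c - 0.61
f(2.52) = 26.50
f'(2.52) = 19.75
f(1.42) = 9.66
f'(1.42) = 10.86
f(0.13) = 2.37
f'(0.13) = 0.44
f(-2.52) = 29.57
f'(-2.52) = -20.97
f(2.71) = 30.40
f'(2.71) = 21.29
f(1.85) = 15.08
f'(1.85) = 14.34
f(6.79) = 184.50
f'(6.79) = 54.25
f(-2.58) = 30.85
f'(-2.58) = -21.46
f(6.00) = 144.16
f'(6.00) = 47.87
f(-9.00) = 335.11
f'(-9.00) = -73.33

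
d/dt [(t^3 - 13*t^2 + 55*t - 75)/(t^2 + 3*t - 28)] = (t^4 + 6*t^3 - 178*t^2 + 878*t - 1315)/(t^4 + 6*t^3 - 47*t^2 - 168*t + 784)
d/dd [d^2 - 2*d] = 2*d - 2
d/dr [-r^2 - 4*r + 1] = -2*r - 4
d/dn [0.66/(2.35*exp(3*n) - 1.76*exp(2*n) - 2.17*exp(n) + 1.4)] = (-4.653*exp(2*n) + 2.3232*exp(n) + 1.4322)*exp(n)/(2.35*exp(3*n) - 1.76*exp(2*n) - 2.17*exp(n) + 1.4)^2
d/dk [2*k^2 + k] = 4*k + 1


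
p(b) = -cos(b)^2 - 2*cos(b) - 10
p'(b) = 2*sin(b)*cos(b) + 2*sin(b)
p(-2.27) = -9.13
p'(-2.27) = -0.55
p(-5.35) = -11.54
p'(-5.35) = 2.56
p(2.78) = -9.00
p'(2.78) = 0.05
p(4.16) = -9.23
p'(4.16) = -0.81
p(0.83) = -11.81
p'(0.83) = 2.47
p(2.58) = -9.02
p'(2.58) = 0.16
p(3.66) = -9.02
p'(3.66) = -0.13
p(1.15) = -10.98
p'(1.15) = 2.57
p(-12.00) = -12.40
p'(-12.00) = 1.98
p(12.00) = -12.40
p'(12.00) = -1.98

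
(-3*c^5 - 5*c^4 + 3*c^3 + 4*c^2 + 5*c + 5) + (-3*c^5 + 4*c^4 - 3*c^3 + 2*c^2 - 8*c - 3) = -6*c^5 - c^4 + 6*c^2 - 3*c + 2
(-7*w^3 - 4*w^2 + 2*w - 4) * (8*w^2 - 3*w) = -56*w^5 - 11*w^4 + 28*w^3 - 38*w^2 + 12*w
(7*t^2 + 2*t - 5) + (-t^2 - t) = 6*t^2 + t - 5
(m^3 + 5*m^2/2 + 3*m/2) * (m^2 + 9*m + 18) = m^5 + 23*m^4/2 + 42*m^3 + 117*m^2/2 + 27*m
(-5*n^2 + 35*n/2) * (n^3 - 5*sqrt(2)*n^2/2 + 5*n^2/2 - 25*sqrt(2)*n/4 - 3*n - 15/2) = -5*n^5 + 5*n^4 + 25*sqrt(2)*n^4/2 - 25*sqrt(2)*n^3/2 + 235*n^3/4 - 875*sqrt(2)*n^2/8 - 15*n^2 - 525*n/4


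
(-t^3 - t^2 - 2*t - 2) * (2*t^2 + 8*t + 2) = -2*t^5 - 10*t^4 - 14*t^3 - 22*t^2 - 20*t - 4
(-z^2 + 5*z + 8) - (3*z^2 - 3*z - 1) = -4*z^2 + 8*z + 9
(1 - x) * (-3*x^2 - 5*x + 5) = 3*x^3 + 2*x^2 - 10*x + 5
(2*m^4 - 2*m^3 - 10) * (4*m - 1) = 8*m^5 - 10*m^4 + 2*m^3 - 40*m + 10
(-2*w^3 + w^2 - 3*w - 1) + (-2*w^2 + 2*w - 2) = -2*w^3 - w^2 - w - 3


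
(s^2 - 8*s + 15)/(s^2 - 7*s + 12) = (s - 5)/(s - 4)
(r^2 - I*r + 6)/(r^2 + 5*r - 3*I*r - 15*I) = (r + 2*I)/(r + 5)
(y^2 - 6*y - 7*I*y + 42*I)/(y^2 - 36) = (y - 7*I)/(y + 6)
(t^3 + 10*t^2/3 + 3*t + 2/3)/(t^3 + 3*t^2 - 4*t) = (3*t^3 + 10*t^2 + 9*t + 2)/(3*t*(t^2 + 3*t - 4))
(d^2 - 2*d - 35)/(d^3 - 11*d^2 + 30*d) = (d^2 - 2*d - 35)/(d*(d^2 - 11*d + 30))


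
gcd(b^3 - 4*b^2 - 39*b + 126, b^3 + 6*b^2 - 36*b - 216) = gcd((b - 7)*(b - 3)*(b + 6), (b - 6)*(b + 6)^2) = b + 6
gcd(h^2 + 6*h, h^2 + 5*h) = h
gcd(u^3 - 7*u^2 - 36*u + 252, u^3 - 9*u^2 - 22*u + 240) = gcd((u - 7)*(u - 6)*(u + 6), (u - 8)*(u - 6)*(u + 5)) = u - 6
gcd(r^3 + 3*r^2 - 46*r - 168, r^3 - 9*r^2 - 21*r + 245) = r - 7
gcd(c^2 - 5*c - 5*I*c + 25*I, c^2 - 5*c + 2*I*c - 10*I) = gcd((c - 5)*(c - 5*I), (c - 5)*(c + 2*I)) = c - 5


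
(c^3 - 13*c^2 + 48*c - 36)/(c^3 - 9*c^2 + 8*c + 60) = (c^2 - 7*c + 6)/(c^2 - 3*c - 10)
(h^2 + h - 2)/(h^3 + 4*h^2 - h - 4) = (h + 2)/(h^2 + 5*h + 4)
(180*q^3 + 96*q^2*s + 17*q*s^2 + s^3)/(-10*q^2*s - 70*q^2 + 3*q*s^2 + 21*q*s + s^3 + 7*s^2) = (-36*q^2 - 12*q*s - s^2)/(2*q*s + 14*q - s^2 - 7*s)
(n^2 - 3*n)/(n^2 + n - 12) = n/(n + 4)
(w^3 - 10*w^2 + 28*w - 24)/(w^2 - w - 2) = (w^2 - 8*w + 12)/(w + 1)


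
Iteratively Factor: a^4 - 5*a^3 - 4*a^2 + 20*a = (a + 2)*(a^3 - 7*a^2 + 10*a) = (a - 5)*(a + 2)*(a^2 - 2*a) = (a - 5)*(a - 2)*(a + 2)*(a)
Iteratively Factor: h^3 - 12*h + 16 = (h - 2)*(h^2 + 2*h - 8) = (h - 2)^2*(h + 4)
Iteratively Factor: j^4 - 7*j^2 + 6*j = (j - 2)*(j^3 + 2*j^2 - 3*j) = (j - 2)*(j - 1)*(j^2 + 3*j) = j*(j - 2)*(j - 1)*(j + 3)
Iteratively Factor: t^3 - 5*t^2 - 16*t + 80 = (t - 5)*(t^2 - 16) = (t - 5)*(t - 4)*(t + 4)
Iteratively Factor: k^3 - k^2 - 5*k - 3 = (k - 3)*(k^2 + 2*k + 1) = (k - 3)*(k + 1)*(k + 1)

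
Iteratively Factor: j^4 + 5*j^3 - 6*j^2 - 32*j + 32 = (j + 4)*(j^3 + j^2 - 10*j + 8) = (j - 1)*(j + 4)*(j^2 + 2*j - 8) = (j - 2)*(j - 1)*(j + 4)*(j + 4)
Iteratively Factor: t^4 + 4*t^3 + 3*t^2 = (t)*(t^3 + 4*t^2 + 3*t) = t*(t + 3)*(t^2 + t) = t*(t + 1)*(t + 3)*(t)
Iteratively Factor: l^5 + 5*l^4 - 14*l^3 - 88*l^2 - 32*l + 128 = (l - 1)*(l^4 + 6*l^3 - 8*l^2 - 96*l - 128) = (l - 1)*(l + 2)*(l^3 + 4*l^2 - 16*l - 64) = (l - 4)*(l - 1)*(l + 2)*(l^2 + 8*l + 16) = (l - 4)*(l - 1)*(l + 2)*(l + 4)*(l + 4)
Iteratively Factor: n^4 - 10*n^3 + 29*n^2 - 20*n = (n - 5)*(n^3 - 5*n^2 + 4*n) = (n - 5)*(n - 4)*(n^2 - n) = n*(n - 5)*(n - 4)*(n - 1)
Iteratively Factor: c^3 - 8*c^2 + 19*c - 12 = (c - 3)*(c^2 - 5*c + 4) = (c - 4)*(c - 3)*(c - 1)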